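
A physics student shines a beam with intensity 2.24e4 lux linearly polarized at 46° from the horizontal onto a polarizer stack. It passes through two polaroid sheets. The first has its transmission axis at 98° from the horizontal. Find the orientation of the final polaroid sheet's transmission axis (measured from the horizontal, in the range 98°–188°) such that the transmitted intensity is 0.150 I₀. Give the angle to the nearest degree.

θ ≈ 149°

By Malus's law, I₁ = I₀ cos²(98° − 46°) = I₀ cos²(52°) = 0.379 I₀.
Need I₂/I₀ = 0.15, so cos²(θ − 98°) = 0.15 / 0.379 = 0.3957.
θ − 98° = arccos(√0.3957) = 51.0°, giving θ ≈ 98 + 51.0 = 149.0°.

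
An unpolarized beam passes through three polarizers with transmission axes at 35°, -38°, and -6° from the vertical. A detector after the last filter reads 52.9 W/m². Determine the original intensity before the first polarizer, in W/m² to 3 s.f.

Unpolarized light through the first polarizer → I₁ = ½ I₀, now polarized at 35°.
I₂ = I₁ cos²(-38° − 35°) = 0.5 I₀ · cos²(73°) = 0.04274 I₀.
I₃ = I₂ cos²(-6° + 38°) = 0.04274 I₀ · cos²(32°) = 0.03074 I₀.
So 52.9 W/m² = 0.03074 I₀, giving I₀ = 52.9/0.03074 = 1721 W/m².

I₀ ≈ 1720 W/m²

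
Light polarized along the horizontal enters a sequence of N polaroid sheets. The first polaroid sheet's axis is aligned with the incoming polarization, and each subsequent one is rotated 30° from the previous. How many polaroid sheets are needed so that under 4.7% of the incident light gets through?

N = 12

First polarizer is aligned with the polarization: full transmission.
Each further stage multiplies by cos²(30°) = 0.75.
After N polarizers: T = 0.75^(N−1). Require T < 0.047 ⇒ N−1 > ln(0.047)/ln(0.75) = 10.63, so N−1 ≥ 11 and N = 12.
Check: N=12 gives T = 0.04224 < 0.047; N=11 gives T = 0.05631.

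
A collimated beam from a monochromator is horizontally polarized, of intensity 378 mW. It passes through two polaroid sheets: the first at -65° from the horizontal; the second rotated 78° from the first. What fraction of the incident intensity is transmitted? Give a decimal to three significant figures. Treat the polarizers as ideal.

By Malus's law, I₁ = 378 mW · cos²(65°) = 67.51 mW.
I₂ = I₁ · cos²(78°) = 67.51 · 0.04323 = 2.918 mW.
Transmitted fraction = 0.007721.

I/I₀ ≈ 0.00772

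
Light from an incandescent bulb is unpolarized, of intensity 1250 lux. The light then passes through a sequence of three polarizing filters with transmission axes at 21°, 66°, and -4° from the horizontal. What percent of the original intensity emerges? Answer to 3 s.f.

Unpolarized light through the first polarizer → I₁ = 1250 lux/2 = 625 lux, polarized at 21°.
I₂ = I₁ · cos²(45°) = 625 · 0.5 = 312.5 lux.
I₃ = I₂ · cos²(70°) = 312.5 · 0.117 = 36.56 lux.
That is 2.924% of the incident intensity.

≈ 2.92%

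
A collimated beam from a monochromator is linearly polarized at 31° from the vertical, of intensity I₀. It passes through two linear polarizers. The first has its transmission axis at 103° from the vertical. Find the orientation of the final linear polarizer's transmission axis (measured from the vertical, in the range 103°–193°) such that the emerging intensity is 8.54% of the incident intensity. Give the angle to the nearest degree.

θ ≈ 122°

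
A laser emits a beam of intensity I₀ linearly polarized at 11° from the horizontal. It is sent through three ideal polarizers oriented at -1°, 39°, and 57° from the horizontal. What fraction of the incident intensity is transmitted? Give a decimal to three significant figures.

I₁ = I₀ cos²(-1° − 11°) = I₀ cos²(12°) = 0.9568 I₀.
I₂ = I₁ cos²(39° + 1°) = 0.9568 I₀ · cos²(40°) = 0.5615 I₀.
I₃ = I₂ cos²(57° − 39°) = 0.5615 I₀ · cos²(18°) = 0.5078 I₀.
Transmitted fraction = 0.5078.

≈ 0.508 I₀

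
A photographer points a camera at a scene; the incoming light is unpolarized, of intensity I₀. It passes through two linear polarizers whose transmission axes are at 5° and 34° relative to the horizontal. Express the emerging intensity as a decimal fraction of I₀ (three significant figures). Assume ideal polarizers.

≈ 0.382 I₀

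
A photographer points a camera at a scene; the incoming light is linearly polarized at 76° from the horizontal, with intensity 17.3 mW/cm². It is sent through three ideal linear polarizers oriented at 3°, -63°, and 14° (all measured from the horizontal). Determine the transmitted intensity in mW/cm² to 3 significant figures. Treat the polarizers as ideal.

I₁ = 17.3 mW/cm² · cos²(73°) = 1.479 mW/cm².
I₂ = I₁ · cos²(66°) = 1.479 · 0.1654 = 0.2446 mW/cm².
I₃ = I₂ · cos²(77°) = 0.2446 · 0.0506 = 0.01238 mW/cm².

I ≈ 0.0124 mW/cm²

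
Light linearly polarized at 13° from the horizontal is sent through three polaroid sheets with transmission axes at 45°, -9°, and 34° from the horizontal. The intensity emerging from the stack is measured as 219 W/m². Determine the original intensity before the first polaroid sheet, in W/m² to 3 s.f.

I₀ ≈ 1650 W/m²

I₁ = I₀ cos²(45° − 13°) = I₀ cos²(32°) = 0.7192 I₀.
I₂ = I₁ cos²(-9° − 45°) = 0.7192 I₀ · cos²(54°) = 0.2485 I₀.
I₃ = I₂ cos²(34° + 9°) = 0.2485 I₀ · cos²(43°) = 0.1329 I₀.
So 219 W/m² = 0.1329 I₀, giving I₀ = 219/0.1329 = 1648 W/m².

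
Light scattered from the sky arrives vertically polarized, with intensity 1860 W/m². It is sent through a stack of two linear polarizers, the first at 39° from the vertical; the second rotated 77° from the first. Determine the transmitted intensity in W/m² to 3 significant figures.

I₁ = 1860 W/m² · cos²(39°) = 1123 W/m².
I₂ = I₁ · cos²(77°) = 1123 · 0.0506 = 56.85 W/m².

I ≈ 56.8 W/m²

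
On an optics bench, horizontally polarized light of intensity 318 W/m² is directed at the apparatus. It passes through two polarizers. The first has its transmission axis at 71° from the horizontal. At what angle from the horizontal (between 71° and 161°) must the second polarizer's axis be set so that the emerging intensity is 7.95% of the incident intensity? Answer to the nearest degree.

I₁ = I₀ cos²(71° − 0°) = I₀ cos²(71°) = 0.106 I₀.
Need I₂/I₀ = 0.0795, so cos²(θ − 71°) = 0.0795 / 0.106 = 0.75.
θ − 71° = arccos(√0.75) = 30.0°, giving θ ≈ 71 + 30.0 = 101.0°.

θ ≈ 101°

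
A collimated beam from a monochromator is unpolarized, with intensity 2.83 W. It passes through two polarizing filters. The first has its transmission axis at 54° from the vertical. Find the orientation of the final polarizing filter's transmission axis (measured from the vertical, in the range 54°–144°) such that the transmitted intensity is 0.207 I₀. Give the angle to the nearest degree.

Unpolarized light through the first polarizer → I₁ = ½ I₀, now polarized at 54°.
Need I₂/I₀ = 0.207, so cos²(θ − 54°) = 0.207 / 0.5 = 0.414.
θ − 54° = arccos(√0.414) = 50.0°, giving θ ≈ 54 + 50.0 = 104.0°.

θ ≈ 104°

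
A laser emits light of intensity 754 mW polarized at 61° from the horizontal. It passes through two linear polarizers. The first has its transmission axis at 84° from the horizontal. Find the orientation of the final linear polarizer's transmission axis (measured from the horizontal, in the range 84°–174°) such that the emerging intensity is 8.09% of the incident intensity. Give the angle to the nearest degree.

θ ≈ 156°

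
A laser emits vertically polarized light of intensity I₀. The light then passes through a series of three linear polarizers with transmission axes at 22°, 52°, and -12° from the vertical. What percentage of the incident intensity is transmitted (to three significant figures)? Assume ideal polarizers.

I₁ = I₀ cos²(22° − 0°) = I₀ cos²(22°) = 0.8597 I₀.
I₂ = I₁ cos²(52° − 22°) = 0.8597 I₀ · cos²(30°) = 0.6448 I₀.
I₃ = I₂ cos²(-12° − 52°) = 0.6448 I₀ · cos²(64°) = 0.1239 I₀.
That is 12.39% of the incident intensity.

≈ 12.4%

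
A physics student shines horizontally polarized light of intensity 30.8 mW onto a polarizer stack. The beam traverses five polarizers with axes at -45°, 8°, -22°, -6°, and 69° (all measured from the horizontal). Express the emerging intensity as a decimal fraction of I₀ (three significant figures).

I/I₀ ≈ 0.00841

By Malus's law, I₁ = 30.8 mW · cos²(45°) = 15.4 mW.
I₂ = I₁ · cos²(53°) = 15.4 · 0.3622 = 5.578 mW.
I₃ = I₂ · cos²(30°) = 5.578 · 0.75 = 4.183 mW.
I₄ = I₃ · cos²(16°) = 4.183 · 0.924 = 3.865 mW.
I₅ = I₄ · cos²(75°) = 3.865 · 0.06699 = 0.2589 mW.
Transmitted fraction = 0.008407.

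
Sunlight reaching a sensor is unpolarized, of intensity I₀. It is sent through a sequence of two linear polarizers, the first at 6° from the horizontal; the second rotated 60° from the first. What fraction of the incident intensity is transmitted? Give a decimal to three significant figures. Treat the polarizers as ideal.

≈ 0.125 I₀

Unpolarized light through the first polarizer → I₁ = ½ I₀, now polarized at 6°.
I₂ = I₁ cos²(60°) = 0.5 · 0.25 I₀ = 0.125 I₀.
Transmitted fraction = 0.125.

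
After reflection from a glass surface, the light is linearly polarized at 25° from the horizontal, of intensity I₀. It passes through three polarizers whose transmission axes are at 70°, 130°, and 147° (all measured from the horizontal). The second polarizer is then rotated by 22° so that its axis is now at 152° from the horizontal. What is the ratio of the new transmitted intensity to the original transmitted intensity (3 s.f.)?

I_new/I_old ≈ 0.0841

Before rotation:
By Malus's law, I₁ = I₀ cos²(70° − 25°) = I₀ cos²(45°) = 0.5 I₀.
I₂ = I₁ cos²(130° − 70°) = 0.5 I₀ · cos²(60°) = 0.125 I₀.
I₃ = I₂ cos²(147° − 130°) = 0.125 I₀ · cos²(17°) = 0.1143 I₀.
After rotation:
I₁ = I₀ cos²(70° − 25°) = I₀ cos²(45°) = 0.5 I₀.
I₂ = I₁ cos²(152° − 70°) = 0.5 I₀ · cos²(82°) = 0.009685 I₀.
I₃ = I₂ cos²(147° − 152°) = 0.009685 I₀ · cos²(5°) = 0.009611 I₀.
Ratio = 0.009611 / 0.1143 = 0.08407.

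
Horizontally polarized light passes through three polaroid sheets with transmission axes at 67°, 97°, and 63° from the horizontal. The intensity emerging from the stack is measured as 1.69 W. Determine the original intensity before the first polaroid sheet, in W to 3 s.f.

I₀ ≈ 21.5 W

By Malus's law, I₁ = I₀ cos²(67° − 0°) = I₀ cos²(67°) = 0.1527 I₀.
I₂ = I₁ cos²(97° − 67°) = 0.1527 I₀ · cos²(30°) = 0.1145 I₀.
I₃ = I₂ cos²(63° − 97°) = 0.1145 I₀ · cos²(34°) = 0.0787 I₀.
So 1.69 W = 0.0787 I₀, giving I₀ = 1.69/0.0787 = 21.47 W.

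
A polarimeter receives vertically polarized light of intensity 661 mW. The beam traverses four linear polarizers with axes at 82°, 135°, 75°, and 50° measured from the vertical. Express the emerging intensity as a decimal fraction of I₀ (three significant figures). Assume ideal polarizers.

I₁ = 661 mW · cos²(82°) = 12.8 mW.
I₂ = I₁ · cos²(53°) = 12.8 · 0.3622 = 4.637 mW.
I₃ = I₂ · cos²(60°) = 4.637 · 0.25 = 1.159 mW.
I₄ = I₃ · cos²(25°) = 1.159 · 0.8214 = 0.9522 mW.
Transmitted fraction = 0.001441.

I/I₀ ≈ 0.00144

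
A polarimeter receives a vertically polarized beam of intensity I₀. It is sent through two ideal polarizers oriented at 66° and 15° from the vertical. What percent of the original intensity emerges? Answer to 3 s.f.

I₁ = I₀ cos²(66° − 0°) = I₀ cos²(66°) = 0.1654 I₀.
I₂ = I₁ cos²(15° − 66°) = 0.1654 I₀ · cos²(51°) = 0.06552 I₀.
That is 6.552% of the incident intensity.

≈ 6.55%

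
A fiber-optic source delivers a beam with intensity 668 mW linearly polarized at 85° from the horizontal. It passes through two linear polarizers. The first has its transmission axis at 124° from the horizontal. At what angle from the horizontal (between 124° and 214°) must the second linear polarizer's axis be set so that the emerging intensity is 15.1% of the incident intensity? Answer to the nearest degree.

θ ≈ 184°

I₁ = I₀ cos²(124° − 85°) = I₀ cos²(39°) = 0.604 I₀.
Need I₂/I₀ = 0.151, so cos²(θ − 124°) = 0.151 / 0.604 = 0.25.
θ − 124° = arccos(√0.25) = 60.0°, giving θ ≈ 124 + 60.0 = 184.0°.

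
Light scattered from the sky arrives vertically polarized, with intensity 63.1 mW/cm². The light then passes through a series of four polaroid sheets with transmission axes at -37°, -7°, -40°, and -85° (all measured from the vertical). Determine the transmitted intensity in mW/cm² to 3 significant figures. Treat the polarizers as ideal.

I ≈ 10.6 mW/cm²

By Malus's law, I₁ = 63.1 mW/cm² · cos²(37°) = 40.25 mW/cm².
I₂ = I₁ · cos²(30°) = 40.25 · 0.75 = 30.18 mW/cm².
I₃ = I₂ · cos²(33°) = 30.18 · 0.7034 = 21.23 mW/cm².
I₄ = I₃ · cos²(45°) = 21.23 · 0.5 = 10.62 mW/cm².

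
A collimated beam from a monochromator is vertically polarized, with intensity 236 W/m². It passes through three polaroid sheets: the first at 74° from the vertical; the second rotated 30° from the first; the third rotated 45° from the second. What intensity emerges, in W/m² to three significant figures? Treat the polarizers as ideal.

I ≈ 6.72 W/m²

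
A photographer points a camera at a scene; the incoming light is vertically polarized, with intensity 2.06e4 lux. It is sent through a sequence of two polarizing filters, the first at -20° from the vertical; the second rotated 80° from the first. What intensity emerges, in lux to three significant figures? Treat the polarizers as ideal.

I₁ = 2.06e4 lux · cos²(20°) = 1.819e+04 lux.
I₂ = I₁ · cos²(80°) = 1.819e+04 · 0.03015 = 548.5 lux.

I ≈ 549 lux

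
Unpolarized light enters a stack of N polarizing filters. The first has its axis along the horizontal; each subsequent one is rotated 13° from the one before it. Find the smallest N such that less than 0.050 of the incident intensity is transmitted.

First polarizer halves the unpolarized light: factor 1/2.
Each further stage multiplies by cos²(13°) = 0.9494.
After N polarizers: T = 0.5·0.9494^(N−1). Require T < 0.050 ⇒ N−1 > ln(0.050/0.5)/ln(0.9494) = 44.34, so N−1 ≥ 45 and N = 46.
Check: N=46 gives T = 0.04832 < 0.050; N=45 gives T = 0.0509.

N = 46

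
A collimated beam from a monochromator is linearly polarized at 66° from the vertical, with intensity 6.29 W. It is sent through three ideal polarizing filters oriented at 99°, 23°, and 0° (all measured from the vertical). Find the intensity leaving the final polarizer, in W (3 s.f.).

I₁ = 6.29 W · cos²(33°) = 4.424 W.
I₂ = I₁ · cos²(76°) = 4.424 · 0.05853 = 0.2589 W.
I₃ = I₂ · cos²(23°) = 0.2589 · 0.8473 = 0.2194 W.

I ≈ 0.219 W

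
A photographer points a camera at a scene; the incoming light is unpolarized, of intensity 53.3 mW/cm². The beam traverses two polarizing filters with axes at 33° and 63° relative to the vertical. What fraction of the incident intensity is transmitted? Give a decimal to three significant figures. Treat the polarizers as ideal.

I/I₀ ≈ 0.375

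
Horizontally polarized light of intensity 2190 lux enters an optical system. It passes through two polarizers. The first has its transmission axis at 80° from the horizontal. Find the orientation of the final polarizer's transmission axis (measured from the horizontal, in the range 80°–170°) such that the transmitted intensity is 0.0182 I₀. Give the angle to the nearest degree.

θ ≈ 119°

I₁ = I₀ cos²(80° − 0°) = I₀ cos²(80°) = 0.03015 I₀.
Need I₂/I₀ = 0.0182, so cos²(θ − 80°) = 0.0182 / 0.03015 = 0.6036.
θ − 80° = arccos(√0.6036) = 39.0°, giving θ ≈ 80 + 39.0 = 119.0°.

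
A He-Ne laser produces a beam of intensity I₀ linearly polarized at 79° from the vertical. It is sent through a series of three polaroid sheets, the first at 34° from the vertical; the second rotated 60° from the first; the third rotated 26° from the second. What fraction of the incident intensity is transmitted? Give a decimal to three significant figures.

≈ 0.101 I₀

I₁ = I₀ cos²(34° − 79°) = I₀ cos²(45°) = 0.5 I₀.
I₂ = I₁ cos²(60°) = 0.5 · 0.25 I₀ = 0.125 I₀.
I₃ = I₂ cos²(26°) = 0.125 · 0.8078 I₀ = 0.101 I₀.
Transmitted fraction = 0.101.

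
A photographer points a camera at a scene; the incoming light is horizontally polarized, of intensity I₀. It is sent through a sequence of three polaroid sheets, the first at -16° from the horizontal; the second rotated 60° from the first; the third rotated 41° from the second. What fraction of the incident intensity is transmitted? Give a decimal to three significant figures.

≈ 0.132 I₀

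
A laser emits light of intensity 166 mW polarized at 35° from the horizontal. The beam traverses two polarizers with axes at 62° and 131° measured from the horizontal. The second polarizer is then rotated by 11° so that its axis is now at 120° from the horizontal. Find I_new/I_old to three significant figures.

I_new/I_old ≈ 2.19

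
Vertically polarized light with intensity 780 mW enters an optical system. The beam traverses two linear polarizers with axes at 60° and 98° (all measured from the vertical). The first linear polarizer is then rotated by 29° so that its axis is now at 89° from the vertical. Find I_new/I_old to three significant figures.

Before rotation:
I₁ = I₀ cos²(60° − 0°) = I₀ cos²(60°) = 0.25 I₀.
I₂ = I₁ cos²(98° − 60°) = 0.25 I₀ · cos²(38°) = 0.1552 I₀.
After rotation:
I₁ = I₀ cos²(89° − 0°) = I₀ cos²(89°) = 0.0003046 I₀.
I₂ = I₁ cos²(98° − 89°) = 0.0003046 I₀ · cos²(9°) = 0.0002971 I₀.
Ratio = 0.0002971 / 0.1552 = 0.001914.

I_new/I_old ≈ 0.00191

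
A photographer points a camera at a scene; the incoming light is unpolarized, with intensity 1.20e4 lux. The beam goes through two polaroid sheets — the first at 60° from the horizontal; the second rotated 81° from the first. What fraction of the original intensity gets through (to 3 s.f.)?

Unpolarized light through the first polarizer → I₁ = 1.20e4 lux/2 = 6000 lux, polarized at 60°.
I₂ = I₁ · cos²(81°) = 6000 · 0.02447 = 146.8 lux.
Transmitted fraction = 0.01224.

I/I₀ ≈ 0.0122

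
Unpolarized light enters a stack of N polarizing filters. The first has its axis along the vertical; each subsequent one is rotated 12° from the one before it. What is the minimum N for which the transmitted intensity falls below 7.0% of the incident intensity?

N = 46

First polarizer halves the unpolarized light: factor 1/2.
Each further stage multiplies by cos²(12°) = 0.9568.
After N polarizers: T = 0.5·0.9568^(N−1). Require T < 0.070 ⇒ N−1 > ln(0.070/0.5)/ln(0.9568) = 44.49, so N−1 ≥ 45 and N = 46.
Check: N=46 gives T = 0.06845 < 0.070; N=45 gives T = 0.07154.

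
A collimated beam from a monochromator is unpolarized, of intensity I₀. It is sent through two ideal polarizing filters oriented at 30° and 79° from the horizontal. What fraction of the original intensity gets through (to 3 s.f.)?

≈ 0.215 I₀

Unpolarized light through the first polarizer → I₁ = ½ I₀, now polarized at 30°.
I₂ = I₁ cos²(79° − 30°) = 0.5 I₀ · cos²(49°) = 0.2152 I₀.
Transmitted fraction = 0.2152.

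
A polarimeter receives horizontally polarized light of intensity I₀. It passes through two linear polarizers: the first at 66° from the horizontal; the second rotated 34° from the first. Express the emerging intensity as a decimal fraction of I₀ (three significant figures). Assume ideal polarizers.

≈ 0.114 I₀

By Malus's law, I₁ = I₀ cos²(66° − 0°) = I₀ cos²(66°) = 0.1654 I₀.
I₂ = I₁ cos²(34°) = 0.1654 · 0.6873 I₀ = 0.1137 I₀.
Transmitted fraction = 0.1137.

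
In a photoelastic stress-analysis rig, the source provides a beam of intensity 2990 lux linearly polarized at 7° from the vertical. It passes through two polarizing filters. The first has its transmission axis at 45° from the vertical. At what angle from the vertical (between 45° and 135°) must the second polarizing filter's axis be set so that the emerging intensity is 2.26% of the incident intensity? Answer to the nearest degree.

θ ≈ 124°

I₁ = I₀ cos²(45° − 7°) = I₀ cos²(38°) = 0.621 I₀.
Need I₂/I₀ = 0.0226, so cos²(θ − 45°) = 0.0226 / 0.621 = 0.0364.
θ − 45° = arccos(√0.0364) = 79.0°, giving θ ≈ 45 + 79.0 = 124.0°.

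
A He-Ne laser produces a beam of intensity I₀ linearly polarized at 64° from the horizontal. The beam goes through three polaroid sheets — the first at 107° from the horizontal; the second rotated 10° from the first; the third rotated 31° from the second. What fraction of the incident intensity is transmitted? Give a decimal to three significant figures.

≈ 0.381 I₀

I₁ = I₀ cos²(107° − 64°) = I₀ cos²(43°) = 0.5349 I₀.
I₂ = I₁ cos²(10°) = 0.5349 · 0.9698 I₀ = 0.5187 I₀.
I₃ = I₂ cos²(31°) = 0.5187 · 0.7347 I₀ = 0.3811 I₀.
Transmitted fraction = 0.3811.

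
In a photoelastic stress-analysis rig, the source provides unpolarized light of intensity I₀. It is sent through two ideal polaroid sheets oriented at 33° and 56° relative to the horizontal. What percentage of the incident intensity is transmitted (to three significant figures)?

≈ 42.4%

Unpolarized light through the first polarizer → I₁ = ½ I₀, now polarized at 33°.
I₂ = I₁ cos²(56° − 33°) = 0.5 I₀ · cos²(23°) = 0.4237 I₀.
That is 42.37% of the incident intensity.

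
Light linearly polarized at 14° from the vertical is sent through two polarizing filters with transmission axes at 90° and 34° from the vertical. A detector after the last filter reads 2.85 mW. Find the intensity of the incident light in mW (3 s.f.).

I₀ ≈ 156 mW

I₁ = I₀ cos²(90° − 14°) = I₀ cos²(76°) = 0.05853 I₀.
I₂ = I₁ cos²(34° − 90°) = 0.05853 I₀ · cos²(56°) = 0.0183 I₀.
So 2.85 mW = 0.0183 I₀, giving I₀ = 2.85/0.0183 = 155.7 mW.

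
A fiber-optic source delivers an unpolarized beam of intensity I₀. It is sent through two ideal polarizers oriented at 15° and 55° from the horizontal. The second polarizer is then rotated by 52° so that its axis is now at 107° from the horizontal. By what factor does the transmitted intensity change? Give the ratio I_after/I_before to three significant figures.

I_new/I_old ≈ 0.00208

Before rotation:
Unpolarized light through the first polarizer → I₁ = ½ I₀, now polarized at 15°.
I₂ = I₁ cos²(55° − 15°) = 0.5 I₀ · cos²(40°) = 0.2934 I₀.
After rotation:
Unpolarized light through the first polarizer → I₁ = ½ I₀, now polarized at 15°.
Angle between axes 1 and 2: 88°. I₂ = 0.5 I₀ · cos²(88°) = 0.000609 I₀.
Ratio = 0.000609 / 0.2934 = 0.002076.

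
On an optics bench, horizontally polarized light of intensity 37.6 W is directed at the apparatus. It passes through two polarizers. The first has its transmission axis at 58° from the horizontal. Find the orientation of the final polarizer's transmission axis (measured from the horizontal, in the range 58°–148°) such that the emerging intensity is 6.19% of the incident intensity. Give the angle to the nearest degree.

θ ≈ 120°

By Malus's law, I₁ = I₀ cos²(58° − 0°) = I₀ cos²(58°) = 0.2808 I₀.
Need I₂/I₀ = 0.0619, so cos²(θ − 58°) = 0.0619 / 0.2808 = 0.2204.
θ − 58° = arccos(√0.2204) = 62.0°, giving θ ≈ 58 + 62.0 = 120.0°.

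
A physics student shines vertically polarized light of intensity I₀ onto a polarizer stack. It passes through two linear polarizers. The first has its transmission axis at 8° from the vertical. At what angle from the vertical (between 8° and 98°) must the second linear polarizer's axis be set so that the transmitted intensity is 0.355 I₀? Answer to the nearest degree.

θ ≈ 61°

I₁ = I₀ cos²(8° − 0°) = I₀ cos²(8°) = 0.9806 I₀.
Need I₂/I₀ = 0.355, so cos²(θ − 8°) = 0.355 / 0.9806 = 0.362.
θ − 8° = arccos(√0.362) = 53.0°, giving θ ≈ 8 + 53.0 = 61.0°.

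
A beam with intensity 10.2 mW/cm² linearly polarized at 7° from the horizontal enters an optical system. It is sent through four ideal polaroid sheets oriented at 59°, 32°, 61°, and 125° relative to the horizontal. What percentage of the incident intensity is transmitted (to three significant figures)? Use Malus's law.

By Malus's law, I₁ = 10.2 mW/cm² · cos²(52°) = 3.866 mW/cm².
I₂ = I₁ · cos²(27°) = 3.866 · 0.7939 = 3.069 mW/cm².
I₃ = I₂ · cos²(29°) = 3.069 · 0.765 = 2.348 mW/cm².
I₄ = I₃ · cos²(64°) = 2.348 · 0.1922 = 0.4512 mW/cm².
That is 4.424% of the incident intensity.

≈ 4.42%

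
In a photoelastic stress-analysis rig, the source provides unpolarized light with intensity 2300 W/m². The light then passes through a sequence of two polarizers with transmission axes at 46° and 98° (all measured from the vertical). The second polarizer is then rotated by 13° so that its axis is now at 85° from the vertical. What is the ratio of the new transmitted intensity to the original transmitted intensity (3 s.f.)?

Before rotation:
Unpolarized light through the first polarizer → I₁ = ½ I₀, now polarized at 46°.
I₂ = I₁ cos²(98° − 46°) = 0.5 I₀ · cos²(52°) = 0.1895 I₀.
After rotation:
Unpolarized light through the first polarizer → I₁ = ½ I₀, now polarized at 46°.
I₂ = I₁ cos²(85° − 46°) = 0.5 I₀ · cos²(39°) = 0.302 I₀.
Ratio = 0.302 / 0.1895 = 1.593.

I_new/I_old ≈ 1.59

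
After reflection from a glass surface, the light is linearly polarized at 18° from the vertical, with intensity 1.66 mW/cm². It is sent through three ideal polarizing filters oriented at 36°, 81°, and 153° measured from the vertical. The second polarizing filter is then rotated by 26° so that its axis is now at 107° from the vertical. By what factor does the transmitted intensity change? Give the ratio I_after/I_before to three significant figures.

Before rotation:
By Malus's law, I₁ = I₀ cos²(36° − 18°) = I₀ cos²(18°) = 0.9045 I₀.
I₂ = I₁ cos²(81° − 36°) = 0.9045 I₀ · cos²(45°) = 0.4523 I₀.
I₃ = I₂ cos²(153° − 81°) = 0.4523 I₀ · cos²(72°) = 0.04319 I₀.
After rotation:
I₁ = I₀ cos²(36° − 18°) = I₀ cos²(18°) = 0.9045 I₀.
I₂ = I₁ cos²(107° − 36°) = 0.9045 I₀ · cos²(71°) = 0.09587 I₀.
I₃ = I₂ cos²(153° − 107°) = 0.09587 I₀ · cos²(46°) = 0.04626 I₀.
Ratio = 0.04626 / 0.04319 = 1.071.

I_new/I_old ≈ 1.07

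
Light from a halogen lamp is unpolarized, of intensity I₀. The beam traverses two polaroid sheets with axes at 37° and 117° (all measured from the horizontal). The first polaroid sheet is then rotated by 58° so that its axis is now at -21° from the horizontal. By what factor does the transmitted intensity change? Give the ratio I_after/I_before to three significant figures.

Before rotation:
Unpolarized light through the first polarizer → I₁ = ½ I₀, now polarized at 37°.
I₂ = I₁ cos²(117° − 37°) = 0.5 I₀ · cos²(80°) = 0.01508 I₀.
After rotation:
Unpolarized light through the first polarizer → I₁ = ½ I₀, now polarized at -21°.
Angle between axes 1 and 2: 42°. I₂ = 0.5 I₀ · cos²(42°) = 0.2761 I₀.
Ratio = 0.2761 / 0.01508 = 18.31.

I_new/I_old ≈ 18.3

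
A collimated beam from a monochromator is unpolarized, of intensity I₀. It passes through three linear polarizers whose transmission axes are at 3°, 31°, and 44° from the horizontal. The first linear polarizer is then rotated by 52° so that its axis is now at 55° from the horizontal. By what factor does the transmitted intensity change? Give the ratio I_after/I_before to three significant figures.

Before rotation:
Unpolarized light through the first polarizer → I₁ = ½ I₀, now polarized at 3°.
I₂ = I₁ cos²(31° − 3°) = 0.5 I₀ · cos²(28°) = 0.3898 I₀.
I₃ = I₂ cos²(44° − 31°) = 0.3898 I₀ · cos²(13°) = 0.3701 I₀.
After rotation:
Unpolarized light through the first polarizer → I₁ = ½ I₀, now polarized at 55°.
I₂ = I₁ cos²(31° − 55°) = 0.5 I₀ · cos²(24°) = 0.4173 I₀.
I₃ = I₂ cos²(44° − 31°) = 0.4173 I₀ · cos²(13°) = 0.3962 I₀.
Ratio = 0.3962 / 0.3701 = 1.071.

I_new/I_old ≈ 1.07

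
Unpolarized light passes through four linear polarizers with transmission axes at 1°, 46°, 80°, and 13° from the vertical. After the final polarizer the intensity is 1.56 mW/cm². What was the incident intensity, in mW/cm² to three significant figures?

Unpolarized light through the first polarizer → I₁ = ½ I₀, now polarized at 1°.
I₂ = I₁ cos²(46° − 1°) = 0.5 I₀ · cos²(45°) = 0.25 I₀.
I₃ = I₂ cos²(80° − 46°) = 0.25 I₀ · cos²(34°) = 0.1718 I₀.
I₄ = I₃ cos²(13° − 80°) = 0.1718 I₀ · cos²(67°) = 0.02623 I₀.
So 1.56 mW/cm² = 0.02623 I₀, giving I₀ = 1.56/0.02623 = 59.47 mW/cm².

I₀ ≈ 59.5 mW/cm²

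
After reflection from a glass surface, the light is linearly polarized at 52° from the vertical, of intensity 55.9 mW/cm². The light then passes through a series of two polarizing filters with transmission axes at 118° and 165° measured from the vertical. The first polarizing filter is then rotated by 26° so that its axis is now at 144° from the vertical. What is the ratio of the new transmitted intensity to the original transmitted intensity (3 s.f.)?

I_new/I_old ≈ 0.0138

Before rotation:
I₁ = I₀ cos²(118° − 52°) = I₀ cos²(66°) = 0.1654 I₀.
I₂ = I₁ cos²(165° − 118°) = 0.1654 I₀ · cos²(47°) = 0.07695 I₀.
After rotation:
I₁ = I₀ cos²(144° − 52°) = I₀ cos²(88°) = 0.001218 I₀.
I₂ = I₁ cos²(165° − 144°) = 0.001218 I₀ · cos²(21°) = 0.001062 I₀.
Ratio = 0.001062 / 0.07695 = 0.0138.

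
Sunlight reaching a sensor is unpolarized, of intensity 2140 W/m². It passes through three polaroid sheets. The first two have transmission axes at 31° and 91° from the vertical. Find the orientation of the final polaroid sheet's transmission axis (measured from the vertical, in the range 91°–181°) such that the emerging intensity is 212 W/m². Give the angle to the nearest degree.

Unpolarized light through the first polarizer → I₁ = ½ I₀, now polarized at 31°.
I₂ = I₁ cos²(91° − 31°) = 0.5 I₀ · cos²(60°) = 0.125 I₀.
Target fraction: 212 / 2140 W/m² = 0.09907 of I₀.
Need I₃/I₀ = 0.09907, so cos²(θ − 91°) = 0.09907 / 0.125 = 0.7925.
θ − 91° = arccos(√0.7925) = 27.1°, giving θ ≈ 91 + 27.1 = 118.1°.

θ ≈ 118°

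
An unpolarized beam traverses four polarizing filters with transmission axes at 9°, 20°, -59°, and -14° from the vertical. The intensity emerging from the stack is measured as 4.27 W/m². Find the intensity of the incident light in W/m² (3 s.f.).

Unpolarized light through the first polarizer → I₁ = ½ I₀, now polarized at 9°.
I₂ = I₁ cos²(20° − 9°) = 0.5 I₀ · cos²(11°) = 0.4818 I₀.
I₃ = I₂ cos²(-59° − 20°) = 0.4818 I₀ · cos²(79°) = 0.01754 I₀.
I₄ = I₃ cos²(-14° + 59°) = 0.01754 I₀ · cos²(45°) = 0.008771 I₀.
So 4.27 W/m² = 0.008771 I₀, giving I₀ = 4.27/0.008771 = 486.9 W/m².

I₀ ≈ 487 W/m²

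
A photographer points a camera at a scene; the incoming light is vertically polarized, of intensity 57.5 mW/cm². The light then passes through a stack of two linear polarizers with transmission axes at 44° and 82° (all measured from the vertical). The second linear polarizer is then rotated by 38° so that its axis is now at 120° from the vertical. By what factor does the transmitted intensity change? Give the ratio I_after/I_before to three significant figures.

Before rotation:
I₁ = I₀ cos²(44° − 0°) = I₀ cos²(44°) = 0.5174 I₀.
I₂ = I₁ cos²(82° − 44°) = 0.5174 I₀ · cos²(38°) = 0.3213 I₀.
After rotation:
I₁ = I₀ cos²(44° − 0°) = I₀ cos²(44°) = 0.5174 I₀.
I₂ = I₁ cos²(120° − 44°) = 0.5174 I₀ · cos²(76°) = 0.03028 I₀.
Ratio = 0.03028 / 0.3213 = 0.09425.

I_new/I_old ≈ 0.0943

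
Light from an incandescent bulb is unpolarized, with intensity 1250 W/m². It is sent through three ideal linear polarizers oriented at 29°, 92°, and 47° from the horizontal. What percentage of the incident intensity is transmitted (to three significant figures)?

≈ 5.15%

Unpolarized light through the first polarizer → I₁ = 1250 W/m²/2 = 625 W/m², polarized at 29°.
I₂ = I₁ · cos²(63°) = 625 · 0.2061 = 128.8 W/m².
I₃ = I₂ · cos²(45°) = 128.8 · 0.5 = 64.41 W/m².
That is 5.153% of the incident intensity.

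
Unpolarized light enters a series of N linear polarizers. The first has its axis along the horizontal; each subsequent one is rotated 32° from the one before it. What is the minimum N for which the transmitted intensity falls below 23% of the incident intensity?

First polarizer halves the unpolarized light: factor 1/2.
Each further stage multiplies by cos²(32°) = 0.7192.
After N polarizers: T = 0.5·0.7192^(N−1). Require T < 0.23 ⇒ N−1 > ln(0.23/0.5)/ln(0.7192) = 2.36, so N−1 ≥ 3 and N = 4.
Check: N=4 gives T = 0.186 < 0.23; N=3 gives T = 0.2586.

N = 4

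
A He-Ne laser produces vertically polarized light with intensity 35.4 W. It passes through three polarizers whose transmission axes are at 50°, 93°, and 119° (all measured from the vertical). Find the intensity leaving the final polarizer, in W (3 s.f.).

I ≈ 6.32 W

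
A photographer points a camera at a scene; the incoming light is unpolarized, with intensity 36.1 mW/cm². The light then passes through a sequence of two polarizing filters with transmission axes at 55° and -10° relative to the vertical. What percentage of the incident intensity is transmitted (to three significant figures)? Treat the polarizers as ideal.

≈ 8.93%

Unpolarized light through the first polarizer → I₁ = 36.1 mW/cm²/2 = 18.05 mW/cm², polarized at 55°.
I₂ = I₁ · cos²(65°) = 18.05 · 0.1786 = 3.224 mW/cm².
That is 8.93% of the incident intensity.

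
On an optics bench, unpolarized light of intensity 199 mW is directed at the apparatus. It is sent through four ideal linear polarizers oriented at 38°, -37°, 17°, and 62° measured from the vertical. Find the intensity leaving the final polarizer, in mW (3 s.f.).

I ≈ 1.15 mW

Unpolarized light through the first polarizer → I₁ = 199 mW/2 = 99.5 mW, polarized at 38°.
I₂ = I₁ · cos²(75°) = 99.5 · 0.06699 = 6.665 mW.
I₃ = I₂ · cos²(54°) = 6.665 · 0.3455 = 2.303 mW.
I₄ = I₃ · cos²(45°) = 2.303 · 0.5 = 1.151 mW.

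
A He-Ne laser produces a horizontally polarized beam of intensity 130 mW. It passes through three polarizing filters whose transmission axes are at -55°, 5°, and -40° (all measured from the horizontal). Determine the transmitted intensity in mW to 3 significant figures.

I₁ = 130 mW · cos²(55°) = 42.77 mW.
I₂ = I₁ · cos²(60°) = 42.77 · 0.25 = 10.69 mW.
I₃ = I₂ · cos²(45°) = 10.69 · 0.5 = 5.346 mW.

I ≈ 5.35 mW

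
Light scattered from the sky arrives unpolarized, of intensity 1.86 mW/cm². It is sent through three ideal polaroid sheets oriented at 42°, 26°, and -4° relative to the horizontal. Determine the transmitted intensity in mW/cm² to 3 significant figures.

I ≈ 0.645 mW/cm²

Unpolarized light through the first polarizer → I₁ = 1.86 mW/cm²/2 = 0.93 mW/cm², polarized at 42°.
I₂ = I₁ · cos²(16°) = 0.93 · 0.924 = 0.8593 mW/cm².
I₃ = I₂ · cos²(30°) = 0.8593 · 0.75 = 0.6445 mW/cm².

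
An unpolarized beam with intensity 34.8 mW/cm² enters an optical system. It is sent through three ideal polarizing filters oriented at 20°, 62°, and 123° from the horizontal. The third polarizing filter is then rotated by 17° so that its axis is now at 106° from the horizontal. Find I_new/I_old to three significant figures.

I_new/I_old ≈ 2.20

Before rotation:
Unpolarized light through the first polarizer → I₁ = ½ I₀, now polarized at 20°.
I₂ = I₁ cos²(62° − 20°) = 0.5 I₀ · cos²(42°) = 0.2761 I₀.
I₃ = I₂ cos²(123° − 62°) = 0.2761 I₀ · cos²(61°) = 0.0649 I₀.
After rotation:
Unpolarized light through the first polarizer → I₁ = ½ I₀, now polarized at 20°.
I₂ = I₁ cos²(62° − 20°) = 0.5 I₀ · cos²(42°) = 0.2761 I₀.
I₃ = I₂ cos²(106° − 62°) = 0.2761 I₀ · cos²(44°) = 0.1429 I₀.
Ratio = 0.1429 / 0.0649 = 2.202.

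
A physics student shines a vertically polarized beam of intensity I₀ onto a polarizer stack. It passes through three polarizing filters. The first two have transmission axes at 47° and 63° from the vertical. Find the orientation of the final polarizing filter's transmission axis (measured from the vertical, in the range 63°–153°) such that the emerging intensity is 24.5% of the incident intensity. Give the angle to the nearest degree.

θ ≈ 104°

I₁ = I₀ cos²(47° − 0°) = I₀ cos²(47°) = 0.4651 I₀.
I₂ = I₁ cos²(63° − 47°) = 0.4651 I₀ · cos²(16°) = 0.4298 I₀.
Need I₃/I₀ = 0.245, so cos²(θ − 63°) = 0.245 / 0.4298 = 0.5701.
θ − 63° = arccos(√0.5701) = 41.0°, giving θ ≈ 63 + 41.0 = 104.0°.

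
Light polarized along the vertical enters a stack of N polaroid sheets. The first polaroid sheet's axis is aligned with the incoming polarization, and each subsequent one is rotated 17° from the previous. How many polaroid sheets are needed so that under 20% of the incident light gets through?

N = 20

First polarizer is aligned with the polarization: full transmission.
Each further stage multiplies by cos²(17°) = 0.9145.
After N polarizers: T = 0.9145^(N−1). Require T < 0.20 ⇒ N−1 > ln(0.20)/ln(0.9145) = 18.01, so N−1 ≥ 19 and N = 20.
Check: N=20 gives T = 0.1831 < 0.20; N=19 gives T = 0.2002.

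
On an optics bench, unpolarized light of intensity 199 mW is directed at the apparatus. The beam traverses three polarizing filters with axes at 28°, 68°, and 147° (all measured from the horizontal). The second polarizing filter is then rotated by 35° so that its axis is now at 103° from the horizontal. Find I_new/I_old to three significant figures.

Before rotation:
Unpolarized light through the first polarizer → I₁ = ½ I₀, now polarized at 28°.
I₂ = I₁ cos²(68° − 28°) = 0.5 I₀ · cos²(40°) = 0.2934 I₀.
I₃ = I₂ cos²(147° − 68°) = 0.2934 I₀ · cos²(79°) = 0.01068 I₀.
After rotation:
Unpolarized light through the first polarizer → I₁ = ½ I₀, now polarized at 28°.
I₂ = I₁ cos²(103° − 28°) = 0.5 I₀ · cos²(75°) = 0.03349 I₀.
I₃ = I₂ cos²(147° − 103°) = 0.03349 I₀ · cos²(44°) = 0.01733 I₀.
Ratio = 0.01733 / 0.01068 = 1.622.

I_new/I_old ≈ 1.62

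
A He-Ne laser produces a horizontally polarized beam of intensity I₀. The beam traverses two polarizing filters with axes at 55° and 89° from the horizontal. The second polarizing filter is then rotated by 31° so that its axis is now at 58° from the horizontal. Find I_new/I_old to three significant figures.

I_new/I_old ≈ 1.45

Before rotation:
By Malus's law, I₁ = I₀ cos²(55° − 0°) = I₀ cos²(55°) = 0.329 I₀.
I₂ = I₁ cos²(89° − 55°) = 0.329 I₀ · cos²(34°) = 0.2261 I₀.
After rotation:
I₁ = I₀ cos²(55° − 0°) = I₀ cos²(55°) = 0.329 I₀.
I₂ = I₁ cos²(58° − 55°) = 0.329 I₀ · cos²(3°) = 0.3281 I₀.
Ratio = 0.3281 / 0.2261 = 1.451.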